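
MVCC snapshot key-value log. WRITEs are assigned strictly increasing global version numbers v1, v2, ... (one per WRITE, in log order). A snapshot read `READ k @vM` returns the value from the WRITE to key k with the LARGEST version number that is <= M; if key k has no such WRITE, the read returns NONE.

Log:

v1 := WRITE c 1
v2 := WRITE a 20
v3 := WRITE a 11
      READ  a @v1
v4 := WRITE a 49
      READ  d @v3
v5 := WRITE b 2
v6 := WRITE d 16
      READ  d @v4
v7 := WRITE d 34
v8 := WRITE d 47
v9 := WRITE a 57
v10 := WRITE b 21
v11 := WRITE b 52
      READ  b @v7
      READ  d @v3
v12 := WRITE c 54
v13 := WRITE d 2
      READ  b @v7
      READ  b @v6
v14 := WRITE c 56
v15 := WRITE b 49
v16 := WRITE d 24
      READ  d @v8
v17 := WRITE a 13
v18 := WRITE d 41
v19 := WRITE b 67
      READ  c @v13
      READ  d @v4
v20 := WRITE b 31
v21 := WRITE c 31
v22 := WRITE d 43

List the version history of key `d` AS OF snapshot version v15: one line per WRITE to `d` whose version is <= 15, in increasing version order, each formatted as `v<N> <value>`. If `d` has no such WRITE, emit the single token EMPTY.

Scan writes for key=d with version <= 15:
  v1 WRITE c 1 -> skip
  v2 WRITE a 20 -> skip
  v3 WRITE a 11 -> skip
  v4 WRITE a 49 -> skip
  v5 WRITE b 2 -> skip
  v6 WRITE d 16 -> keep
  v7 WRITE d 34 -> keep
  v8 WRITE d 47 -> keep
  v9 WRITE a 57 -> skip
  v10 WRITE b 21 -> skip
  v11 WRITE b 52 -> skip
  v12 WRITE c 54 -> skip
  v13 WRITE d 2 -> keep
  v14 WRITE c 56 -> skip
  v15 WRITE b 49 -> skip
  v16 WRITE d 24 -> drop (> snap)
  v17 WRITE a 13 -> skip
  v18 WRITE d 41 -> drop (> snap)
  v19 WRITE b 67 -> skip
  v20 WRITE b 31 -> skip
  v21 WRITE c 31 -> skip
  v22 WRITE d 43 -> drop (> snap)
Collected: [(6, 16), (7, 34), (8, 47), (13, 2)]

Answer: v6 16
v7 34
v8 47
v13 2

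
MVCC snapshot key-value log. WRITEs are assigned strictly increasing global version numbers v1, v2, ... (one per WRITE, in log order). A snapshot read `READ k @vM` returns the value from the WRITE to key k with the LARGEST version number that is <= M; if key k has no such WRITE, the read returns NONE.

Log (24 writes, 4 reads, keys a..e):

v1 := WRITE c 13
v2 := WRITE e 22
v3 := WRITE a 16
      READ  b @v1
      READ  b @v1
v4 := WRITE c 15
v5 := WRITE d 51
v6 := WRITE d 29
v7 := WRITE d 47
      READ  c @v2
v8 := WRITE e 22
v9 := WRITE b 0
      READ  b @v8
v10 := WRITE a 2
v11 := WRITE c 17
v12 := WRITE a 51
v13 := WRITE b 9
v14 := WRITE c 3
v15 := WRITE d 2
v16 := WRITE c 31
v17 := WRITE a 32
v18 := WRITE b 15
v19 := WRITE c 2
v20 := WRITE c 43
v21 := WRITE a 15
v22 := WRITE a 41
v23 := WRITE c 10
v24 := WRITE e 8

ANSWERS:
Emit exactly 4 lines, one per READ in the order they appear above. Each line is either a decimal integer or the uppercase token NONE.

v1: WRITE c=13  (c history now [(1, 13)])
v2: WRITE e=22  (e history now [(2, 22)])
v3: WRITE a=16  (a history now [(3, 16)])
READ b @v1: history=[] -> no version <= 1 -> NONE
READ b @v1: history=[] -> no version <= 1 -> NONE
v4: WRITE c=15  (c history now [(1, 13), (4, 15)])
v5: WRITE d=51  (d history now [(5, 51)])
v6: WRITE d=29  (d history now [(5, 51), (6, 29)])
v7: WRITE d=47  (d history now [(5, 51), (6, 29), (7, 47)])
READ c @v2: history=[(1, 13), (4, 15)] -> pick v1 -> 13
v8: WRITE e=22  (e history now [(2, 22), (8, 22)])
v9: WRITE b=0  (b history now [(9, 0)])
READ b @v8: history=[(9, 0)] -> no version <= 8 -> NONE
v10: WRITE a=2  (a history now [(3, 16), (10, 2)])
v11: WRITE c=17  (c history now [(1, 13), (4, 15), (11, 17)])
v12: WRITE a=51  (a history now [(3, 16), (10, 2), (12, 51)])
v13: WRITE b=9  (b history now [(9, 0), (13, 9)])
v14: WRITE c=3  (c history now [(1, 13), (4, 15), (11, 17), (14, 3)])
v15: WRITE d=2  (d history now [(5, 51), (6, 29), (7, 47), (15, 2)])
v16: WRITE c=31  (c history now [(1, 13), (4, 15), (11, 17), (14, 3), (16, 31)])
v17: WRITE a=32  (a history now [(3, 16), (10, 2), (12, 51), (17, 32)])
v18: WRITE b=15  (b history now [(9, 0), (13, 9), (18, 15)])
v19: WRITE c=2  (c history now [(1, 13), (4, 15), (11, 17), (14, 3), (16, 31), (19, 2)])
v20: WRITE c=43  (c history now [(1, 13), (4, 15), (11, 17), (14, 3), (16, 31), (19, 2), (20, 43)])
v21: WRITE a=15  (a history now [(3, 16), (10, 2), (12, 51), (17, 32), (21, 15)])
v22: WRITE a=41  (a history now [(3, 16), (10, 2), (12, 51), (17, 32), (21, 15), (22, 41)])
v23: WRITE c=10  (c history now [(1, 13), (4, 15), (11, 17), (14, 3), (16, 31), (19, 2), (20, 43), (23, 10)])
v24: WRITE e=8  (e history now [(2, 22), (8, 22), (24, 8)])

Answer: NONE
NONE
13
NONE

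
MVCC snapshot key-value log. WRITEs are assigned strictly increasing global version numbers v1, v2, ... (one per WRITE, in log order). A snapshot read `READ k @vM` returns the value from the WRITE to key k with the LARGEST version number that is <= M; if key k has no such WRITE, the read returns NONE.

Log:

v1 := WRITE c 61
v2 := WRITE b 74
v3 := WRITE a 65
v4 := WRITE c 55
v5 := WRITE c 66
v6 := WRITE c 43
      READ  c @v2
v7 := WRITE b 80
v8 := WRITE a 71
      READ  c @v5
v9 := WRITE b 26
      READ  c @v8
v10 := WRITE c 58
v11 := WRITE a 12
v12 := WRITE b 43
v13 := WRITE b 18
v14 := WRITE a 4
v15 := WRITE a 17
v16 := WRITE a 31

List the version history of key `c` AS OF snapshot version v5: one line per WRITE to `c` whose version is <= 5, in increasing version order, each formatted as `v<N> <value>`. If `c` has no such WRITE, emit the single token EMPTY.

Scan writes for key=c with version <= 5:
  v1 WRITE c 61 -> keep
  v2 WRITE b 74 -> skip
  v3 WRITE a 65 -> skip
  v4 WRITE c 55 -> keep
  v5 WRITE c 66 -> keep
  v6 WRITE c 43 -> drop (> snap)
  v7 WRITE b 80 -> skip
  v8 WRITE a 71 -> skip
  v9 WRITE b 26 -> skip
  v10 WRITE c 58 -> drop (> snap)
  v11 WRITE a 12 -> skip
  v12 WRITE b 43 -> skip
  v13 WRITE b 18 -> skip
  v14 WRITE a 4 -> skip
  v15 WRITE a 17 -> skip
  v16 WRITE a 31 -> skip
Collected: [(1, 61), (4, 55), (5, 66)]

Answer: v1 61
v4 55
v5 66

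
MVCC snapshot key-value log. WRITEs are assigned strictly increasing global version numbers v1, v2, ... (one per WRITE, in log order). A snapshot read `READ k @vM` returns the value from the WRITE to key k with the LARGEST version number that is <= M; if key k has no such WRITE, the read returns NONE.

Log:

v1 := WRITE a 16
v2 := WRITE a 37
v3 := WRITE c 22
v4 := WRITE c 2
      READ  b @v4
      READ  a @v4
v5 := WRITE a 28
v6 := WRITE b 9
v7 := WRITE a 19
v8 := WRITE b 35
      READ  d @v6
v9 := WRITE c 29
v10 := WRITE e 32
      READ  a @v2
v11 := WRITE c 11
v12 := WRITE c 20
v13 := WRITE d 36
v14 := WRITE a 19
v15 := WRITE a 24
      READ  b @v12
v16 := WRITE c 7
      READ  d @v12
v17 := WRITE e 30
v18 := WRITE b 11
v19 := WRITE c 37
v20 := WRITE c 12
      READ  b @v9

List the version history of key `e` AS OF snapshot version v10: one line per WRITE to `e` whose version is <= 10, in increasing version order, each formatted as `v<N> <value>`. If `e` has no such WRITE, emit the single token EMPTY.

Answer: v10 32

Derivation:
Scan writes for key=e with version <= 10:
  v1 WRITE a 16 -> skip
  v2 WRITE a 37 -> skip
  v3 WRITE c 22 -> skip
  v4 WRITE c 2 -> skip
  v5 WRITE a 28 -> skip
  v6 WRITE b 9 -> skip
  v7 WRITE a 19 -> skip
  v8 WRITE b 35 -> skip
  v9 WRITE c 29 -> skip
  v10 WRITE e 32 -> keep
  v11 WRITE c 11 -> skip
  v12 WRITE c 20 -> skip
  v13 WRITE d 36 -> skip
  v14 WRITE a 19 -> skip
  v15 WRITE a 24 -> skip
  v16 WRITE c 7 -> skip
  v17 WRITE e 30 -> drop (> snap)
  v18 WRITE b 11 -> skip
  v19 WRITE c 37 -> skip
  v20 WRITE c 12 -> skip
Collected: [(10, 32)]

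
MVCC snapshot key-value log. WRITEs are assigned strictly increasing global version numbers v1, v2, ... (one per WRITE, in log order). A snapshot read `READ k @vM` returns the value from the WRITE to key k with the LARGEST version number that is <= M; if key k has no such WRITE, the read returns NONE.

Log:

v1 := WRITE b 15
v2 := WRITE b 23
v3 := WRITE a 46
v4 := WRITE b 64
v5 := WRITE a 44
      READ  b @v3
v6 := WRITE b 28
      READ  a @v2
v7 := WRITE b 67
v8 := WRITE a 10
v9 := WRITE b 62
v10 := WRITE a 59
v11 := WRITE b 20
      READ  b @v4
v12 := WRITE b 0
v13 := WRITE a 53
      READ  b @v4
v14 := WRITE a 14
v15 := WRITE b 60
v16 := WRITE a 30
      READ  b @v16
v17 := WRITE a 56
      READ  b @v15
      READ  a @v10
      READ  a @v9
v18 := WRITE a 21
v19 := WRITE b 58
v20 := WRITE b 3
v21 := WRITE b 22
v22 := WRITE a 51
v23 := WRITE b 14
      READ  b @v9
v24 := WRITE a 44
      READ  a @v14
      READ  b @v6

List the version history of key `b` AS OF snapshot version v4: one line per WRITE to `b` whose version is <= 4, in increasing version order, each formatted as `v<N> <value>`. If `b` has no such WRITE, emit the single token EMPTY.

Answer: v1 15
v2 23
v4 64

Derivation:
Scan writes for key=b with version <= 4:
  v1 WRITE b 15 -> keep
  v2 WRITE b 23 -> keep
  v3 WRITE a 46 -> skip
  v4 WRITE b 64 -> keep
  v5 WRITE a 44 -> skip
  v6 WRITE b 28 -> drop (> snap)
  v7 WRITE b 67 -> drop (> snap)
  v8 WRITE a 10 -> skip
  v9 WRITE b 62 -> drop (> snap)
  v10 WRITE a 59 -> skip
  v11 WRITE b 20 -> drop (> snap)
  v12 WRITE b 0 -> drop (> snap)
  v13 WRITE a 53 -> skip
  v14 WRITE a 14 -> skip
  v15 WRITE b 60 -> drop (> snap)
  v16 WRITE a 30 -> skip
  v17 WRITE a 56 -> skip
  v18 WRITE a 21 -> skip
  v19 WRITE b 58 -> drop (> snap)
  v20 WRITE b 3 -> drop (> snap)
  v21 WRITE b 22 -> drop (> snap)
  v22 WRITE a 51 -> skip
  v23 WRITE b 14 -> drop (> snap)
  v24 WRITE a 44 -> skip
Collected: [(1, 15), (2, 23), (4, 64)]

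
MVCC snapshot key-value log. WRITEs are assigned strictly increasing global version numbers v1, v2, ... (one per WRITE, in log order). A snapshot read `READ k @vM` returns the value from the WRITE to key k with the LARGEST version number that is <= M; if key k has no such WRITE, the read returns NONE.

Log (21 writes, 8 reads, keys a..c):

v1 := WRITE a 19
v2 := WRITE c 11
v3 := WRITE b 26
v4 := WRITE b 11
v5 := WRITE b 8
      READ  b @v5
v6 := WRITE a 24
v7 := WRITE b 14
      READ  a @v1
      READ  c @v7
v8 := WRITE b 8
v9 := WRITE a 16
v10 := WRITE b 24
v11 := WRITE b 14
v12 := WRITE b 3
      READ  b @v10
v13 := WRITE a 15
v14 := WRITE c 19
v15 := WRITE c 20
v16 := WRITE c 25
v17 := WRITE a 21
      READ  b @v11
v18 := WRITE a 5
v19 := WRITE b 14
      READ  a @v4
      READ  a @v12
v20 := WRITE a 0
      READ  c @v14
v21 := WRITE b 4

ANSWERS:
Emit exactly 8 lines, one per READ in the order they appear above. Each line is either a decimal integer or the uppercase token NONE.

Answer: 8
19
11
24
14
19
16
19

Derivation:
v1: WRITE a=19  (a history now [(1, 19)])
v2: WRITE c=11  (c history now [(2, 11)])
v3: WRITE b=26  (b history now [(3, 26)])
v4: WRITE b=11  (b history now [(3, 26), (4, 11)])
v5: WRITE b=8  (b history now [(3, 26), (4, 11), (5, 8)])
READ b @v5: history=[(3, 26), (4, 11), (5, 8)] -> pick v5 -> 8
v6: WRITE a=24  (a history now [(1, 19), (6, 24)])
v7: WRITE b=14  (b history now [(3, 26), (4, 11), (5, 8), (7, 14)])
READ a @v1: history=[(1, 19), (6, 24)] -> pick v1 -> 19
READ c @v7: history=[(2, 11)] -> pick v2 -> 11
v8: WRITE b=8  (b history now [(3, 26), (4, 11), (5, 8), (7, 14), (8, 8)])
v9: WRITE a=16  (a history now [(1, 19), (6, 24), (9, 16)])
v10: WRITE b=24  (b history now [(3, 26), (4, 11), (5, 8), (7, 14), (8, 8), (10, 24)])
v11: WRITE b=14  (b history now [(3, 26), (4, 11), (5, 8), (7, 14), (8, 8), (10, 24), (11, 14)])
v12: WRITE b=3  (b history now [(3, 26), (4, 11), (5, 8), (7, 14), (8, 8), (10, 24), (11, 14), (12, 3)])
READ b @v10: history=[(3, 26), (4, 11), (5, 8), (7, 14), (8, 8), (10, 24), (11, 14), (12, 3)] -> pick v10 -> 24
v13: WRITE a=15  (a history now [(1, 19), (6, 24), (9, 16), (13, 15)])
v14: WRITE c=19  (c history now [(2, 11), (14, 19)])
v15: WRITE c=20  (c history now [(2, 11), (14, 19), (15, 20)])
v16: WRITE c=25  (c history now [(2, 11), (14, 19), (15, 20), (16, 25)])
v17: WRITE a=21  (a history now [(1, 19), (6, 24), (9, 16), (13, 15), (17, 21)])
READ b @v11: history=[(3, 26), (4, 11), (5, 8), (7, 14), (8, 8), (10, 24), (11, 14), (12, 3)] -> pick v11 -> 14
v18: WRITE a=5  (a history now [(1, 19), (6, 24), (9, 16), (13, 15), (17, 21), (18, 5)])
v19: WRITE b=14  (b history now [(3, 26), (4, 11), (5, 8), (7, 14), (8, 8), (10, 24), (11, 14), (12, 3), (19, 14)])
READ a @v4: history=[(1, 19), (6, 24), (9, 16), (13, 15), (17, 21), (18, 5)] -> pick v1 -> 19
READ a @v12: history=[(1, 19), (6, 24), (9, 16), (13, 15), (17, 21), (18, 5)] -> pick v9 -> 16
v20: WRITE a=0  (a history now [(1, 19), (6, 24), (9, 16), (13, 15), (17, 21), (18, 5), (20, 0)])
READ c @v14: history=[(2, 11), (14, 19), (15, 20), (16, 25)] -> pick v14 -> 19
v21: WRITE b=4  (b history now [(3, 26), (4, 11), (5, 8), (7, 14), (8, 8), (10, 24), (11, 14), (12, 3), (19, 14), (21, 4)])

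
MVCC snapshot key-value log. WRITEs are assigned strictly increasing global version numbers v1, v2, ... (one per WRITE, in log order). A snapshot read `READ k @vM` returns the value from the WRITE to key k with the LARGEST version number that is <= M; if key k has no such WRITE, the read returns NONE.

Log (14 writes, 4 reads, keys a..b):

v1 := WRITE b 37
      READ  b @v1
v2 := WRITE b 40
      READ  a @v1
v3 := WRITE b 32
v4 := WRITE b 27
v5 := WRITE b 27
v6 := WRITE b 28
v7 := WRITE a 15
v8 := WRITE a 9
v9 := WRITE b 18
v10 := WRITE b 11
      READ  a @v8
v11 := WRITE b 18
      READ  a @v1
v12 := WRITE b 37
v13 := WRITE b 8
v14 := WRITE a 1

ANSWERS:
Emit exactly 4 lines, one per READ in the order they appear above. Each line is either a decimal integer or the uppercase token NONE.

Answer: 37
NONE
9
NONE

Derivation:
v1: WRITE b=37  (b history now [(1, 37)])
READ b @v1: history=[(1, 37)] -> pick v1 -> 37
v2: WRITE b=40  (b history now [(1, 37), (2, 40)])
READ a @v1: history=[] -> no version <= 1 -> NONE
v3: WRITE b=32  (b history now [(1, 37), (2, 40), (3, 32)])
v4: WRITE b=27  (b history now [(1, 37), (2, 40), (3, 32), (4, 27)])
v5: WRITE b=27  (b history now [(1, 37), (2, 40), (3, 32), (4, 27), (5, 27)])
v6: WRITE b=28  (b history now [(1, 37), (2, 40), (3, 32), (4, 27), (5, 27), (6, 28)])
v7: WRITE a=15  (a history now [(7, 15)])
v8: WRITE a=9  (a history now [(7, 15), (8, 9)])
v9: WRITE b=18  (b history now [(1, 37), (2, 40), (3, 32), (4, 27), (5, 27), (6, 28), (9, 18)])
v10: WRITE b=11  (b history now [(1, 37), (2, 40), (3, 32), (4, 27), (5, 27), (6, 28), (9, 18), (10, 11)])
READ a @v8: history=[(7, 15), (8, 9)] -> pick v8 -> 9
v11: WRITE b=18  (b history now [(1, 37), (2, 40), (3, 32), (4, 27), (5, 27), (6, 28), (9, 18), (10, 11), (11, 18)])
READ a @v1: history=[(7, 15), (8, 9)] -> no version <= 1 -> NONE
v12: WRITE b=37  (b history now [(1, 37), (2, 40), (3, 32), (4, 27), (5, 27), (6, 28), (9, 18), (10, 11), (11, 18), (12, 37)])
v13: WRITE b=8  (b history now [(1, 37), (2, 40), (3, 32), (4, 27), (5, 27), (6, 28), (9, 18), (10, 11), (11, 18), (12, 37), (13, 8)])
v14: WRITE a=1  (a history now [(7, 15), (8, 9), (14, 1)])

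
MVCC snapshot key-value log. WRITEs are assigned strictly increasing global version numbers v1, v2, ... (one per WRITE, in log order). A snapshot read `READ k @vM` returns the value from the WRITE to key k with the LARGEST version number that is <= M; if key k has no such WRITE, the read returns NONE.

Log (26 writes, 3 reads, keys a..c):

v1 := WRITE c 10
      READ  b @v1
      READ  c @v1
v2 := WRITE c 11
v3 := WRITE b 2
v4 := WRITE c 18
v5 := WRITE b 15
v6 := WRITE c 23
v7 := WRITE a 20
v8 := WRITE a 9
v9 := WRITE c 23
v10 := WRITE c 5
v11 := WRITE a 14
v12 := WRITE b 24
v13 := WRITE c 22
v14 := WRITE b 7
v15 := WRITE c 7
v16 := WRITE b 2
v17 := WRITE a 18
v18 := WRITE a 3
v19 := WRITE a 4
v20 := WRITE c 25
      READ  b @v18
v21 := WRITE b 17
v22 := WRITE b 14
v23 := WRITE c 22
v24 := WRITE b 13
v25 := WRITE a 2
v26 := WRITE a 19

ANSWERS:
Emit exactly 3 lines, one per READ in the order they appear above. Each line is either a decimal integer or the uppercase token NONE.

v1: WRITE c=10  (c history now [(1, 10)])
READ b @v1: history=[] -> no version <= 1 -> NONE
READ c @v1: history=[(1, 10)] -> pick v1 -> 10
v2: WRITE c=11  (c history now [(1, 10), (2, 11)])
v3: WRITE b=2  (b history now [(3, 2)])
v4: WRITE c=18  (c history now [(1, 10), (2, 11), (4, 18)])
v5: WRITE b=15  (b history now [(3, 2), (5, 15)])
v6: WRITE c=23  (c history now [(1, 10), (2, 11), (4, 18), (6, 23)])
v7: WRITE a=20  (a history now [(7, 20)])
v8: WRITE a=9  (a history now [(7, 20), (8, 9)])
v9: WRITE c=23  (c history now [(1, 10), (2, 11), (4, 18), (6, 23), (9, 23)])
v10: WRITE c=5  (c history now [(1, 10), (2, 11), (4, 18), (6, 23), (9, 23), (10, 5)])
v11: WRITE a=14  (a history now [(7, 20), (8, 9), (11, 14)])
v12: WRITE b=24  (b history now [(3, 2), (5, 15), (12, 24)])
v13: WRITE c=22  (c history now [(1, 10), (2, 11), (4, 18), (6, 23), (9, 23), (10, 5), (13, 22)])
v14: WRITE b=7  (b history now [(3, 2), (5, 15), (12, 24), (14, 7)])
v15: WRITE c=7  (c history now [(1, 10), (2, 11), (4, 18), (6, 23), (9, 23), (10, 5), (13, 22), (15, 7)])
v16: WRITE b=2  (b history now [(3, 2), (5, 15), (12, 24), (14, 7), (16, 2)])
v17: WRITE a=18  (a history now [(7, 20), (8, 9), (11, 14), (17, 18)])
v18: WRITE a=3  (a history now [(7, 20), (8, 9), (11, 14), (17, 18), (18, 3)])
v19: WRITE a=4  (a history now [(7, 20), (8, 9), (11, 14), (17, 18), (18, 3), (19, 4)])
v20: WRITE c=25  (c history now [(1, 10), (2, 11), (4, 18), (6, 23), (9, 23), (10, 5), (13, 22), (15, 7), (20, 25)])
READ b @v18: history=[(3, 2), (5, 15), (12, 24), (14, 7), (16, 2)] -> pick v16 -> 2
v21: WRITE b=17  (b history now [(3, 2), (5, 15), (12, 24), (14, 7), (16, 2), (21, 17)])
v22: WRITE b=14  (b history now [(3, 2), (5, 15), (12, 24), (14, 7), (16, 2), (21, 17), (22, 14)])
v23: WRITE c=22  (c history now [(1, 10), (2, 11), (4, 18), (6, 23), (9, 23), (10, 5), (13, 22), (15, 7), (20, 25), (23, 22)])
v24: WRITE b=13  (b history now [(3, 2), (5, 15), (12, 24), (14, 7), (16, 2), (21, 17), (22, 14), (24, 13)])
v25: WRITE a=2  (a history now [(7, 20), (8, 9), (11, 14), (17, 18), (18, 3), (19, 4), (25, 2)])
v26: WRITE a=19  (a history now [(7, 20), (8, 9), (11, 14), (17, 18), (18, 3), (19, 4), (25, 2), (26, 19)])

Answer: NONE
10
2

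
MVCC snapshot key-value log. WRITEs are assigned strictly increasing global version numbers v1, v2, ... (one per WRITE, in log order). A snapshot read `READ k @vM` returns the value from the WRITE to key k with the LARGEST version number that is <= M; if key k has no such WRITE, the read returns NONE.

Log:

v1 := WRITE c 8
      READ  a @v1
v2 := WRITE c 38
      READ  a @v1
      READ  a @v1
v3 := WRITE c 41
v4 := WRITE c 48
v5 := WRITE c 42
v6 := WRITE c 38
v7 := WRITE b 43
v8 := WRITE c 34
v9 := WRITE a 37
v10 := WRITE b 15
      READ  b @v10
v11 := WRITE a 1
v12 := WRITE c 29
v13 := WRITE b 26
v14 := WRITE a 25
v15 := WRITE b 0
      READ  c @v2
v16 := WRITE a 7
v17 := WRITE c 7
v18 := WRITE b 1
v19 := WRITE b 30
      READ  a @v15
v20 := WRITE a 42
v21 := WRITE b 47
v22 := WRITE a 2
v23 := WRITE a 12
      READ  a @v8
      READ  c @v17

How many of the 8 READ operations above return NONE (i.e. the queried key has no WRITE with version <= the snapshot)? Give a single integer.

v1: WRITE c=8  (c history now [(1, 8)])
READ a @v1: history=[] -> no version <= 1 -> NONE
v2: WRITE c=38  (c history now [(1, 8), (2, 38)])
READ a @v1: history=[] -> no version <= 1 -> NONE
READ a @v1: history=[] -> no version <= 1 -> NONE
v3: WRITE c=41  (c history now [(1, 8), (2, 38), (3, 41)])
v4: WRITE c=48  (c history now [(1, 8), (2, 38), (3, 41), (4, 48)])
v5: WRITE c=42  (c history now [(1, 8), (2, 38), (3, 41), (4, 48), (5, 42)])
v6: WRITE c=38  (c history now [(1, 8), (2, 38), (3, 41), (4, 48), (5, 42), (6, 38)])
v7: WRITE b=43  (b history now [(7, 43)])
v8: WRITE c=34  (c history now [(1, 8), (2, 38), (3, 41), (4, 48), (5, 42), (6, 38), (8, 34)])
v9: WRITE a=37  (a history now [(9, 37)])
v10: WRITE b=15  (b history now [(7, 43), (10, 15)])
READ b @v10: history=[(7, 43), (10, 15)] -> pick v10 -> 15
v11: WRITE a=1  (a history now [(9, 37), (11, 1)])
v12: WRITE c=29  (c history now [(1, 8), (2, 38), (3, 41), (4, 48), (5, 42), (6, 38), (8, 34), (12, 29)])
v13: WRITE b=26  (b history now [(7, 43), (10, 15), (13, 26)])
v14: WRITE a=25  (a history now [(9, 37), (11, 1), (14, 25)])
v15: WRITE b=0  (b history now [(7, 43), (10, 15), (13, 26), (15, 0)])
READ c @v2: history=[(1, 8), (2, 38), (3, 41), (4, 48), (5, 42), (6, 38), (8, 34), (12, 29)] -> pick v2 -> 38
v16: WRITE a=7  (a history now [(9, 37), (11, 1), (14, 25), (16, 7)])
v17: WRITE c=7  (c history now [(1, 8), (2, 38), (3, 41), (4, 48), (5, 42), (6, 38), (8, 34), (12, 29), (17, 7)])
v18: WRITE b=1  (b history now [(7, 43), (10, 15), (13, 26), (15, 0), (18, 1)])
v19: WRITE b=30  (b history now [(7, 43), (10, 15), (13, 26), (15, 0), (18, 1), (19, 30)])
READ a @v15: history=[(9, 37), (11, 1), (14, 25), (16, 7)] -> pick v14 -> 25
v20: WRITE a=42  (a history now [(9, 37), (11, 1), (14, 25), (16, 7), (20, 42)])
v21: WRITE b=47  (b history now [(7, 43), (10, 15), (13, 26), (15, 0), (18, 1), (19, 30), (21, 47)])
v22: WRITE a=2  (a history now [(9, 37), (11, 1), (14, 25), (16, 7), (20, 42), (22, 2)])
v23: WRITE a=12  (a history now [(9, 37), (11, 1), (14, 25), (16, 7), (20, 42), (22, 2), (23, 12)])
READ a @v8: history=[(9, 37), (11, 1), (14, 25), (16, 7), (20, 42), (22, 2), (23, 12)] -> no version <= 8 -> NONE
READ c @v17: history=[(1, 8), (2, 38), (3, 41), (4, 48), (5, 42), (6, 38), (8, 34), (12, 29), (17, 7)] -> pick v17 -> 7
Read results in order: ['NONE', 'NONE', 'NONE', '15', '38', '25', 'NONE', '7']
NONE count = 4

Answer: 4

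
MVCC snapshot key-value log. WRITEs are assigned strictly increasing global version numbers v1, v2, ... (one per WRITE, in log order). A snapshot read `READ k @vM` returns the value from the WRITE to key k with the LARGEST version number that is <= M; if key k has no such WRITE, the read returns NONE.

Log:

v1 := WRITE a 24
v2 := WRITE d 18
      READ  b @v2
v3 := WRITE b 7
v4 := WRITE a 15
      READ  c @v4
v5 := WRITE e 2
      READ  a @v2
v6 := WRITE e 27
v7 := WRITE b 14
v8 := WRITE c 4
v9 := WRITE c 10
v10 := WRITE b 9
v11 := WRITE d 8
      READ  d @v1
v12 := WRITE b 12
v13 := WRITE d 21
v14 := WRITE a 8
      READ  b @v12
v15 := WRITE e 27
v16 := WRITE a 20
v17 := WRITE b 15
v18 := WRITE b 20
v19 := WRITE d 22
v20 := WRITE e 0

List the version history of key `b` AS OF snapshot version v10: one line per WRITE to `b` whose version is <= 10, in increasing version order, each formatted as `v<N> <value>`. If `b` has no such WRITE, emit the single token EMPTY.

Answer: v3 7
v7 14
v10 9

Derivation:
Scan writes for key=b with version <= 10:
  v1 WRITE a 24 -> skip
  v2 WRITE d 18 -> skip
  v3 WRITE b 7 -> keep
  v4 WRITE a 15 -> skip
  v5 WRITE e 2 -> skip
  v6 WRITE e 27 -> skip
  v7 WRITE b 14 -> keep
  v8 WRITE c 4 -> skip
  v9 WRITE c 10 -> skip
  v10 WRITE b 9 -> keep
  v11 WRITE d 8 -> skip
  v12 WRITE b 12 -> drop (> snap)
  v13 WRITE d 21 -> skip
  v14 WRITE a 8 -> skip
  v15 WRITE e 27 -> skip
  v16 WRITE a 20 -> skip
  v17 WRITE b 15 -> drop (> snap)
  v18 WRITE b 20 -> drop (> snap)
  v19 WRITE d 22 -> skip
  v20 WRITE e 0 -> skip
Collected: [(3, 7), (7, 14), (10, 9)]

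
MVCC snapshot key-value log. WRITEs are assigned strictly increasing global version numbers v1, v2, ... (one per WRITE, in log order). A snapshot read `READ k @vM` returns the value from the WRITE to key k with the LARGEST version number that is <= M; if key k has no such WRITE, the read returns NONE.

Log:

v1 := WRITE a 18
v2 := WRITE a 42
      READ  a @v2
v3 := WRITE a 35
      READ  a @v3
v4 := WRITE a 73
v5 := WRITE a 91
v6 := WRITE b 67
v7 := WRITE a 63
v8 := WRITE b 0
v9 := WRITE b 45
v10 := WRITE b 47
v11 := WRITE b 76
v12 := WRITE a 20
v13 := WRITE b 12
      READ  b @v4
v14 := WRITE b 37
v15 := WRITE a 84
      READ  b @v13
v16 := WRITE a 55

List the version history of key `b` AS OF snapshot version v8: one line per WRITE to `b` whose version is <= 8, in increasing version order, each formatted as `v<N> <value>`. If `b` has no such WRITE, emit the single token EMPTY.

Answer: v6 67
v8 0

Derivation:
Scan writes for key=b with version <= 8:
  v1 WRITE a 18 -> skip
  v2 WRITE a 42 -> skip
  v3 WRITE a 35 -> skip
  v4 WRITE a 73 -> skip
  v5 WRITE a 91 -> skip
  v6 WRITE b 67 -> keep
  v7 WRITE a 63 -> skip
  v8 WRITE b 0 -> keep
  v9 WRITE b 45 -> drop (> snap)
  v10 WRITE b 47 -> drop (> snap)
  v11 WRITE b 76 -> drop (> snap)
  v12 WRITE a 20 -> skip
  v13 WRITE b 12 -> drop (> snap)
  v14 WRITE b 37 -> drop (> snap)
  v15 WRITE a 84 -> skip
  v16 WRITE a 55 -> skip
Collected: [(6, 67), (8, 0)]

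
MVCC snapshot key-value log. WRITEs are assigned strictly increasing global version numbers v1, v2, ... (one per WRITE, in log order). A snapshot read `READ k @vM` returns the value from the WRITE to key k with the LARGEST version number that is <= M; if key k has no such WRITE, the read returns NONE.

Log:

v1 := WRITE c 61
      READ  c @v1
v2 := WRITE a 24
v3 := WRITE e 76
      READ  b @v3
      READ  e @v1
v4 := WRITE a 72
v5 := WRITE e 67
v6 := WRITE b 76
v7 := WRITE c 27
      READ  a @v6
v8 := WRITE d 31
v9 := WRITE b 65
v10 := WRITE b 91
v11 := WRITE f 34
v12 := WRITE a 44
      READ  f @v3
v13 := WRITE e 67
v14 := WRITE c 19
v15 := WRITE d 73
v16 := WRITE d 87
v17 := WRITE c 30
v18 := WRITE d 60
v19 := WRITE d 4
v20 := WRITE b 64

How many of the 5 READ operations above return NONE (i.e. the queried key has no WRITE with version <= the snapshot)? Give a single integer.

Answer: 3

Derivation:
v1: WRITE c=61  (c history now [(1, 61)])
READ c @v1: history=[(1, 61)] -> pick v1 -> 61
v2: WRITE a=24  (a history now [(2, 24)])
v3: WRITE e=76  (e history now [(3, 76)])
READ b @v3: history=[] -> no version <= 3 -> NONE
READ e @v1: history=[(3, 76)] -> no version <= 1 -> NONE
v4: WRITE a=72  (a history now [(2, 24), (4, 72)])
v5: WRITE e=67  (e history now [(3, 76), (5, 67)])
v6: WRITE b=76  (b history now [(6, 76)])
v7: WRITE c=27  (c history now [(1, 61), (7, 27)])
READ a @v6: history=[(2, 24), (4, 72)] -> pick v4 -> 72
v8: WRITE d=31  (d history now [(8, 31)])
v9: WRITE b=65  (b history now [(6, 76), (9, 65)])
v10: WRITE b=91  (b history now [(6, 76), (9, 65), (10, 91)])
v11: WRITE f=34  (f history now [(11, 34)])
v12: WRITE a=44  (a history now [(2, 24), (4, 72), (12, 44)])
READ f @v3: history=[(11, 34)] -> no version <= 3 -> NONE
v13: WRITE e=67  (e history now [(3, 76), (5, 67), (13, 67)])
v14: WRITE c=19  (c history now [(1, 61), (7, 27), (14, 19)])
v15: WRITE d=73  (d history now [(8, 31), (15, 73)])
v16: WRITE d=87  (d history now [(8, 31), (15, 73), (16, 87)])
v17: WRITE c=30  (c history now [(1, 61), (7, 27), (14, 19), (17, 30)])
v18: WRITE d=60  (d history now [(8, 31), (15, 73), (16, 87), (18, 60)])
v19: WRITE d=4  (d history now [(8, 31), (15, 73), (16, 87), (18, 60), (19, 4)])
v20: WRITE b=64  (b history now [(6, 76), (9, 65), (10, 91), (20, 64)])
Read results in order: ['61', 'NONE', 'NONE', '72', 'NONE']
NONE count = 3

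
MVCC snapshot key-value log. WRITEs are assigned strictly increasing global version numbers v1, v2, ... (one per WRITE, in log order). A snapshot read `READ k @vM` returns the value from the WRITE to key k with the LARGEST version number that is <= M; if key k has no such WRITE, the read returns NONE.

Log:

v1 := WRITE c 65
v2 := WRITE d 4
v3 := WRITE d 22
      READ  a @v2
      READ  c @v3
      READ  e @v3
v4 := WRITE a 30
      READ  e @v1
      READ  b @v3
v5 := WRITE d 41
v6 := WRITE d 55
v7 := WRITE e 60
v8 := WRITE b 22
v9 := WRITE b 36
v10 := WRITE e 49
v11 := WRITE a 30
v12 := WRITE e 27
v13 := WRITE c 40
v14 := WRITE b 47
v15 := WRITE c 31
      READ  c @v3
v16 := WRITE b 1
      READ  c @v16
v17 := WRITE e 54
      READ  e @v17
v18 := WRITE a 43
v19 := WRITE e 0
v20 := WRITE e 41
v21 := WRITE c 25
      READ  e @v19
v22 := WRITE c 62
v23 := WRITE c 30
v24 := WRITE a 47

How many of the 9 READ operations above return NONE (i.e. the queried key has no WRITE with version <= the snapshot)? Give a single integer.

v1: WRITE c=65  (c history now [(1, 65)])
v2: WRITE d=4  (d history now [(2, 4)])
v3: WRITE d=22  (d history now [(2, 4), (3, 22)])
READ a @v2: history=[] -> no version <= 2 -> NONE
READ c @v3: history=[(1, 65)] -> pick v1 -> 65
READ e @v3: history=[] -> no version <= 3 -> NONE
v4: WRITE a=30  (a history now [(4, 30)])
READ e @v1: history=[] -> no version <= 1 -> NONE
READ b @v3: history=[] -> no version <= 3 -> NONE
v5: WRITE d=41  (d history now [(2, 4), (3, 22), (5, 41)])
v6: WRITE d=55  (d history now [(2, 4), (3, 22), (5, 41), (6, 55)])
v7: WRITE e=60  (e history now [(7, 60)])
v8: WRITE b=22  (b history now [(8, 22)])
v9: WRITE b=36  (b history now [(8, 22), (9, 36)])
v10: WRITE e=49  (e history now [(7, 60), (10, 49)])
v11: WRITE a=30  (a history now [(4, 30), (11, 30)])
v12: WRITE e=27  (e history now [(7, 60), (10, 49), (12, 27)])
v13: WRITE c=40  (c history now [(1, 65), (13, 40)])
v14: WRITE b=47  (b history now [(8, 22), (9, 36), (14, 47)])
v15: WRITE c=31  (c history now [(1, 65), (13, 40), (15, 31)])
READ c @v3: history=[(1, 65), (13, 40), (15, 31)] -> pick v1 -> 65
v16: WRITE b=1  (b history now [(8, 22), (9, 36), (14, 47), (16, 1)])
READ c @v16: history=[(1, 65), (13, 40), (15, 31)] -> pick v15 -> 31
v17: WRITE e=54  (e history now [(7, 60), (10, 49), (12, 27), (17, 54)])
READ e @v17: history=[(7, 60), (10, 49), (12, 27), (17, 54)] -> pick v17 -> 54
v18: WRITE a=43  (a history now [(4, 30), (11, 30), (18, 43)])
v19: WRITE e=0  (e history now [(7, 60), (10, 49), (12, 27), (17, 54), (19, 0)])
v20: WRITE e=41  (e history now [(7, 60), (10, 49), (12, 27), (17, 54), (19, 0), (20, 41)])
v21: WRITE c=25  (c history now [(1, 65), (13, 40), (15, 31), (21, 25)])
READ e @v19: history=[(7, 60), (10, 49), (12, 27), (17, 54), (19, 0), (20, 41)] -> pick v19 -> 0
v22: WRITE c=62  (c history now [(1, 65), (13, 40), (15, 31), (21, 25), (22, 62)])
v23: WRITE c=30  (c history now [(1, 65), (13, 40), (15, 31), (21, 25), (22, 62), (23, 30)])
v24: WRITE a=47  (a history now [(4, 30), (11, 30), (18, 43), (24, 47)])
Read results in order: ['NONE', '65', 'NONE', 'NONE', 'NONE', '65', '31', '54', '0']
NONE count = 4

Answer: 4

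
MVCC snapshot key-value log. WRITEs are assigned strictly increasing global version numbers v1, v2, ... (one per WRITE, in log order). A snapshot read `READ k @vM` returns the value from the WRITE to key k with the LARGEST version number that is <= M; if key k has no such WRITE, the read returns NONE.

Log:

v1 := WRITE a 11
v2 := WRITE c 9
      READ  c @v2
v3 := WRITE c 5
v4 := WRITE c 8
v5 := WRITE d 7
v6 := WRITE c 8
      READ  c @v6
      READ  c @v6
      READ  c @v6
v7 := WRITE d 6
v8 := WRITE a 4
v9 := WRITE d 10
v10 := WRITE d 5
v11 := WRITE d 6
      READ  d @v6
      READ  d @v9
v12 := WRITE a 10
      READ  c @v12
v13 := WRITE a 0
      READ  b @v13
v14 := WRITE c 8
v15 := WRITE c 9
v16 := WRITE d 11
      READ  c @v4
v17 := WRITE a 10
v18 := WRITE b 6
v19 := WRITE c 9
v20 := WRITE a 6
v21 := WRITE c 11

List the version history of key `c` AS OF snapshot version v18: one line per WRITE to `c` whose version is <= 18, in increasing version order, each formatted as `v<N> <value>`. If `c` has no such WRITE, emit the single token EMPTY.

Answer: v2 9
v3 5
v4 8
v6 8
v14 8
v15 9

Derivation:
Scan writes for key=c with version <= 18:
  v1 WRITE a 11 -> skip
  v2 WRITE c 9 -> keep
  v3 WRITE c 5 -> keep
  v4 WRITE c 8 -> keep
  v5 WRITE d 7 -> skip
  v6 WRITE c 8 -> keep
  v7 WRITE d 6 -> skip
  v8 WRITE a 4 -> skip
  v9 WRITE d 10 -> skip
  v10 WRITE d 5 -> skip
  v11 WRITE d 6 -> skip
  v12 WRITE a 10 -> skip
  v13 WRITE a 0 -> skip
  v14 WRITE c 8 -> keep
  v15 WRITE c 9 -> keep
  v16 WRITE d 11 -> skip
  v17 WRITE a 10 -> skip
  v18 WRITE b 6 -> skip
  v19 WRITE c 9 -> drop (> snap)
  v20 WRITE a 6 -> skip
  v21 WRITE c 11 -> drop (> snap)
Collected: [(2, 9), (3, 5), (4, 8), (6, 8), (14, 8), (15, 9)]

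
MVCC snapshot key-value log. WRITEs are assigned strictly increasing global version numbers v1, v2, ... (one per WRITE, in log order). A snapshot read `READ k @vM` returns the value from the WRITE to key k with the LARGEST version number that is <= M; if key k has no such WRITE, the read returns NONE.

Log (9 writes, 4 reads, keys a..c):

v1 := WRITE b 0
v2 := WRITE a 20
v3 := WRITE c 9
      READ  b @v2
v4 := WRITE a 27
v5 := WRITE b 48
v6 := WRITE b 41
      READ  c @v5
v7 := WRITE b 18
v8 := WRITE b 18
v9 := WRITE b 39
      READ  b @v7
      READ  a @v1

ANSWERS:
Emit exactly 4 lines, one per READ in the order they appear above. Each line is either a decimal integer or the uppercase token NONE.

v1: WRITE b=0  (b history now [(1, 0)])
v2: WRITE a=20  (a history now [(2, 20)])
v3: WRITE c=9  (c history now [(3, 9)])
READ b @v2: history=[(1, 0)] -> pick v1 -> 0
v4: WRITE a=27  (a history now [(2, 20), (4, 27)])
v5: WRITE b=48  (b history now [(1, 0), (5, 48)])
v6: WRITE b=41  (b history now [(1, 0), (5, 48), (6, 41)])
READ c @v5: history=[(3, 9)] -> pick v3 -> 9
v7: WRITE b=18  (b history now [(1, 0), (5, 48), (6, 41), (7, 18)])
v8: WRITE b=18  (b history now [(1, 0), (5, 48), (6, 41), (7, 18), (8, 18)])
v9: WRITE b=39  (b history now [(1, 0), (5, 48), (6, 41), (7, 18), (8, 18), (9, 39)])
READ b @v7: history=[(1, 0), (5, 48), (6, 41), (7, 18), (8, 18), (9, 39)] -> pick v7 -> 18
READ a @v1: history=[(2, 20), (4, 27)] -> no version <= 1 -> NONE

Answer: 0
9
18
NONE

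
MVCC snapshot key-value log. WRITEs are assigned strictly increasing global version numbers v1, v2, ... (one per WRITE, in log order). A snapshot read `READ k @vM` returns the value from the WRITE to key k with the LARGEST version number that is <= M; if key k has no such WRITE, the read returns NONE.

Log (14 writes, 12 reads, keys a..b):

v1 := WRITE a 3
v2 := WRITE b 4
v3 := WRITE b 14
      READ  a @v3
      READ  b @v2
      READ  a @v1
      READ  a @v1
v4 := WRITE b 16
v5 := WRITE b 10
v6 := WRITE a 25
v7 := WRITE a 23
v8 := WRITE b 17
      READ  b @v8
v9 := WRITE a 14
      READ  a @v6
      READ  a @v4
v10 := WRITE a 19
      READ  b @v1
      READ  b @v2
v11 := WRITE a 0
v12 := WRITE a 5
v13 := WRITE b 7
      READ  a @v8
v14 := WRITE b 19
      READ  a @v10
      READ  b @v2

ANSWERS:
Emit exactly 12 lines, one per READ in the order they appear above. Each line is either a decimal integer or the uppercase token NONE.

v1: WRITE a=3  (a history now [(1, 3)])
v2: WRITE b=4  (b history now [(2, 4)])
v3: WRITE b=14  (b history now [(2, 4), (3, 14)])
READ a @v3: history=[(1, 3)] -> pick v1 -> 3
READ b @v2: history=[(2, 4), (3, 14)] -> pick v2 -> 4
READ a @v1: history=[(1, 3)] -> pick v1 -> 3
READ a @v1: history=[(1, 3)] -> pick v1 -> 3
v4: WRITE b=16  (b history now [(2, 4), (3, 14), (4, 16)])
v5: WRITE b=10  (b history now [(2, 4), (3, 14), (4, 16), (5, 10)])
v6: WRITE a=25  (a history now [(1, 3), (6, 25)])
v7: WRITE a=23  (a history now [(1, 3), (6, 25), (7, 23)])
v8: WRITE b=17  (b history now [(2, 4), (3, 14), (4, 16), (5, 10), (8, 17)])
READ b @v8: history=[(2, 4), (3, 14), (4, 16), (5, 10), (8, 17)] -> pick v8 -> 17
v9: WRITE a=14  (a history now [(1, 3), (6, 25), (7, 23), (9, 14)])
READ a @v6: history=[(1, 3), (6, 25), (7, 23), (9, 14)] -> pick v6 -> 25
READ a @v4: history=[(1, 3), (6, 25), (7, 23), (9, 14)] -> pick v1 -> 3
v10: WRITE a=19  (a history now [(1, 3), (6, 25), (7, 23), (9, 14), (10, 19)])
READ b @v1: history=[(2, 4), (3, 14), (4, 16), (5, 10), (8, 17)] -> no version <= 1 -> NONE
READ b @v2: history=[(2, 4), (3, 14), (4, 16), (5, 10), (8, 17)] -> pick v2 -> 4
v11: WRITE a=0  (a history now [(1, 3), (6, 25), (7, 23), (9, 14), (10, 19), (11, 0)])
v12: WRITE a=5  (a history now [(1, 3), (6, 25), (7, 23), (9, 14), (10, 19), (11, 0), (12, 5)])
v13: WRITE b=7  (b history now [(2, 4), (3, 14), (4, 16), (5, 10), (8, 17), (13, 7)])
READ a @v8: history=[(1, 3), (6, 25), (7, 23), (9, 14), (10, 19), (11, 0), (12, 5)] -> pick v7 -> 23
v14: WRITE b=19  (b history now [(2, 4), (3, 14), (4, 16), (5, 10), (8, 17), (13, 7), (14, 19)])
READ a @v10: history=[(1, 3), (6, 25), (7, 23), (9, 14), (10, 19), (11, 0), (12, 5)] -> pick v10 -> 19
READ b @v2: history=[(2, 4), (3, 14), (4, 16), (5, 10), (8, 17), (13, 7), (14, 19)] -> pick v2 -> 4

Answer: 3
4
3
3
17
25
3
NONE
4
23
19
4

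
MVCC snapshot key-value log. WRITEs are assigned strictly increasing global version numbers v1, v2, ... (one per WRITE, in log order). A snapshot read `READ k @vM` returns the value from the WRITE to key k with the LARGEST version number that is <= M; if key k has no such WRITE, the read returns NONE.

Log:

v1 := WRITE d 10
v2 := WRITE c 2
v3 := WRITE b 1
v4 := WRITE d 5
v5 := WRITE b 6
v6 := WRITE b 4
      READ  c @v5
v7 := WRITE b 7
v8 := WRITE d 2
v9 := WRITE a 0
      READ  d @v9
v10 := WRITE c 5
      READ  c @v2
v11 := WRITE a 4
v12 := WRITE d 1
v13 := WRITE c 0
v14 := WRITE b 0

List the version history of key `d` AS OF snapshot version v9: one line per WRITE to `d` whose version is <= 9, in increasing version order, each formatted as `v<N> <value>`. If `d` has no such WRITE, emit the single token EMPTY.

Scan writes for key=d with version <= 9:
  v1 WRITE d 10 -> keep
  v2 WRITE c 2 -> skip
  v3 WRITE b 1 -> skip
  v4 WRITE d 5 -> keep
  v5 WRITE b 6 -> skip
  v6 WRITE b 4 -> skip
  v7 WRITE b 7 -> skip
  v8 WRITE d 2 -> keep
  v9 WRITE a 0 -> skip
  v10 WRITE c 5 -> skip
  v11 WRITE a 4 -> skip
  v12 WRITE d 1 -> drop (> snap)
  v13 WRITE c 0 -> skip
  v14 WRITE b 0 -> skip
Collected: [(1, 10), (4, 5), (8, 2)]

Answer: v1 10
v4 5
v8 2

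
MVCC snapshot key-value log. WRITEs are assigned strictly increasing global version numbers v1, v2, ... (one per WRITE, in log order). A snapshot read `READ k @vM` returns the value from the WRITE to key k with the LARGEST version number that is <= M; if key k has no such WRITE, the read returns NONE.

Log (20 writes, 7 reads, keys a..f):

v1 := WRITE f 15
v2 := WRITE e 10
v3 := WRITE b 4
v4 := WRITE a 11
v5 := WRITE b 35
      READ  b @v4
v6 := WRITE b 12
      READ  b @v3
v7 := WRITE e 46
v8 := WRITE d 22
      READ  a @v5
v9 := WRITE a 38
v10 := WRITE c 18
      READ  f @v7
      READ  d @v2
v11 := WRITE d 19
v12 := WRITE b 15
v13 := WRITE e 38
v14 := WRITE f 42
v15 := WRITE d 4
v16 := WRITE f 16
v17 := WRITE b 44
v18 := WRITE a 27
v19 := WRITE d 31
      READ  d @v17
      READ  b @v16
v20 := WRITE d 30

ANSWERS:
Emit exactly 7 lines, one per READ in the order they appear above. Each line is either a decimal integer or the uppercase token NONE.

v1: WRITE f=15  (f history now [(1, 15)])
v2: WRITE e=10  (e history now [(2, 10)])
v3: WRITE b=4  (b history now [(3, 4)])
v4: WRITE a=11  (a history now [(4, 11)])
v5: WRITE b=35  (b history now [(3, 4), (5, 35)])
READ b @v4: history=[(3, 4), (5, 35)] -> pick v3 -> 4
v6: WRITE b=12  (b history now [(3, 4), (5, 35), (6, 12)])
READ b @v3: history=[(3, 4), (5, 35), (6, 12)] -> pick v3 -> 4
v7: WRITE e=46  (e history now [(2, 10), (7, 46)])
v8: WRITE d=22  (d history now [(8, 22)])
READ a @v5: history=[(4, 11)] -> pick v4 -> 11
v9: WRITE a=38  (a history now [(4, 11), (9, 38)])
v10: WRITE c=18  (c history now [(10, 18)])
READ f @v7: history=[(1, 15)] -> pick v1 -> 15
READ d @v2: history=[(8, 22)] -> no version <= 2 -> NONE
v11: WRITE d=19  (d history now [(8, 22), (11, 19)])
v12: WRITE b=15  (b history now [(3, 4), (5, 35), (6, 12), (12, 15)])
v13: WRITE e=38  (e history now [(2, 10), (7, 46), (13, 38)])
v14: WRITE f=42  (f history now [(1, 15), (14, 42)])
v15: WRITE d=4  (d history now [(8, 22), (11, 19), (15, 4)])
v16: WRITE f=16  (f history now [(1, 15), (14, 42), (16, 16)])
v17: WRITE b=44  (b history now [(3, 4), (5, 35), (6, 12), (12, 15), (17, 44)])
v18: WRITE a=27  (a history now [(4, 11), (9, 38), (18, 27)])
v19: WRITE d=31  (d history now [(8, 22), (11, 19), (15, 4), (19, 31)])
READ d @v17: history=[(8, 22), (11, 19), (15, 4), (19, 31)] -> pick v15 -> 4
READ b @v16: history=[(3, 4), (5, 35), (6, 12), (12, 15), (17, 44)] -> pick v12 -> 15
v20: WRITE d=30  (d history now [(8, 22), (11, 19), (15, 4), (19, 31), (20, 30)])

Answer: 4
4
11
15
NONE
4
15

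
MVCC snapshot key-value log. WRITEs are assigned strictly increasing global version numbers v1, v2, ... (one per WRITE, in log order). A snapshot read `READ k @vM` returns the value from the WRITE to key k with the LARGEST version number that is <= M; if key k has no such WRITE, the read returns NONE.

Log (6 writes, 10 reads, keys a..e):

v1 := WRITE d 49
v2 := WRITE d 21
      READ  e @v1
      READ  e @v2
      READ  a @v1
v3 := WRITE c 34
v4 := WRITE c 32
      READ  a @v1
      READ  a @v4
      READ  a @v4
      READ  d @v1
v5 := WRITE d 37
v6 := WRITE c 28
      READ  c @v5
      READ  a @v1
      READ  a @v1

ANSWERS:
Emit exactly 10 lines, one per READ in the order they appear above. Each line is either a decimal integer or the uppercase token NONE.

v1: WRITE d=49  (d history now [(1, 49)])
v2: WRITE d=21  (d history now [(1, 49), (2, 21)])
READ e @v1: history=[] -> no version <= 1 -> NONE
READ e @v2: history=[] -> no version <= 2 -> NONE
READ a @v1: history=[] -> no version <= 1 -> NONE
v3: WRITE c=34  (c history now [(3, 34)])
v4: WRITE c=32  (c history now [(3, 34), (4, 32)])
READ a @v1: history=[] -> no version <= 1 -> NONE
READ a @v4: history=[] -> no version <= 4 -> NONE
READ a @v4: history=[] -> no version <= 4 -> NONE
READ d @v1: history=[(1, 49), (2, 21)] -> pick v1 -> 49
v5: WRITE d=37  (d history now [(1, 49), (2, 21), (5, 37)])
v6: WRITE c=28  (c history now [(3, 34), (4, 32), (6, 28)])
READ c @v5: history=[(3, 34), (4, 32), (6, 28)] -> pick v4 -> 32
READ a @v1: history=[] -> no version <= 1 -> NONE
READ a @v1: history=[] -> no version <= 1 -> NONE

Answer: NONE
NONE
NONE
NONE
NONE
NONE
49
32
NONE
NONE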